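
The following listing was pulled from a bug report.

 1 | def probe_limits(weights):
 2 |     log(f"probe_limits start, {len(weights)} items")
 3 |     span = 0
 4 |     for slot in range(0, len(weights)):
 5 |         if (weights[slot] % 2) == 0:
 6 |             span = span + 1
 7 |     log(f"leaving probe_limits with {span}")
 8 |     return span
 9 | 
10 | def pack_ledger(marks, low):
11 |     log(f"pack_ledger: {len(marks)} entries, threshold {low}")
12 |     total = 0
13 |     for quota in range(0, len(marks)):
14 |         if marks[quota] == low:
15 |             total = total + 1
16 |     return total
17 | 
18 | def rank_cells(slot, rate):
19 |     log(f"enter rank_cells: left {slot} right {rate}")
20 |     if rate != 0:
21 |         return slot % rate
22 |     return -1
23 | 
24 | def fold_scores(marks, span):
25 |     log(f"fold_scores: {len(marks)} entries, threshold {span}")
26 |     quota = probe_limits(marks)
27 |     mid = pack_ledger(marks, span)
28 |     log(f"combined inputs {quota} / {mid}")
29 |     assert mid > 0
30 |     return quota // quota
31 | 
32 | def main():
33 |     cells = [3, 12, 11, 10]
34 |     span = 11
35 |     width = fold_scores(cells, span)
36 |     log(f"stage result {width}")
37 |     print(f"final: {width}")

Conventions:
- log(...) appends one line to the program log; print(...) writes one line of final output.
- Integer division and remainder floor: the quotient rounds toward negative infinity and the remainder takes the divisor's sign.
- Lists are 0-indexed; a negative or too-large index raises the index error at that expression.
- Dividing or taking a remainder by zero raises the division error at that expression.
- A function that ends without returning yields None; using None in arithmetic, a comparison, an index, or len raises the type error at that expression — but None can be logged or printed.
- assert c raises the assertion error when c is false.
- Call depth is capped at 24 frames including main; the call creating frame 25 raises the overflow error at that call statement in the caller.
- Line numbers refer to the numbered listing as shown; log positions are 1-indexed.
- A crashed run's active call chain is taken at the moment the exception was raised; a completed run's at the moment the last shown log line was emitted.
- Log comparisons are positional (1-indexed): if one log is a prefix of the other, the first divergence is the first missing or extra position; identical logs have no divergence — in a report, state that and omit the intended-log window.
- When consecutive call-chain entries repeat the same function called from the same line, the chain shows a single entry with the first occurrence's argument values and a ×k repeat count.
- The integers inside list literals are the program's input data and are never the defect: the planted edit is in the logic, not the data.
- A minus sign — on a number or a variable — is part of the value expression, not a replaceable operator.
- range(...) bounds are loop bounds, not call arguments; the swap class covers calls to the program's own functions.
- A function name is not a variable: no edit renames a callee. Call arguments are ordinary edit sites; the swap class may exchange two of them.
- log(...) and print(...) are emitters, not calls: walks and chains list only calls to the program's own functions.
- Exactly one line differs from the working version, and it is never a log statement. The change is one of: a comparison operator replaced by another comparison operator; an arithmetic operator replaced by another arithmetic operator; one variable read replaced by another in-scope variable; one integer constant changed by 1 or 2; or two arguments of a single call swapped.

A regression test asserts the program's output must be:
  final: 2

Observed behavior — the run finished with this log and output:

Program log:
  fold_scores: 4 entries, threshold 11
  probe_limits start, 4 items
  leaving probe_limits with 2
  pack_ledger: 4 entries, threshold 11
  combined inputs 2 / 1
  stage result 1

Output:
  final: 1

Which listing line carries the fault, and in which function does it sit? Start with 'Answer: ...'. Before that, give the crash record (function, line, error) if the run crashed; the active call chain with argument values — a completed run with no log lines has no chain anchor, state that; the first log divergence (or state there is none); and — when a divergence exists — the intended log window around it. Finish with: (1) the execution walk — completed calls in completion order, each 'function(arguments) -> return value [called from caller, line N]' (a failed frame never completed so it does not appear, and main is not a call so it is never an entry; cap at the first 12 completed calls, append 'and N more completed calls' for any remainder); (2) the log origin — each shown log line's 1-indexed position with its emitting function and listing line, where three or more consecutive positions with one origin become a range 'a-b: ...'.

Answer: the defect is in fold_scores at line 30.
Key fact: Log line 6 is where behavior first shows: 'stage result 1' appears instead of 'stage result 2'.
Call chain: main.
First divergence: position 6; shown 'stage result 1' vs intended 'stage result 2'.
Intended log window:
  4: pack_ledger: 4 entries, threshold 11
  5: combined inputs 2 / 1
  6: stage result 2
Execution walk:
  probe_limits([3, 12, 11, 10]) -> 2  [called from fold_scores, line 26]
  pack_ledger([3, 12, 11, 10], 11) -> 1  [called from fold_scores, line 27]
  fold_scores([3, 12, 11, 10], 11) -> 1  [called from main, line 35]
Log origins:
  1: logged in fold_scores at line 25
  2: logged in probe_limits at line 2
  3: logged in probe_limits at line 7
  4: logged in pack_ledger at line 11
  5: logged in fold_scores at line 28
  6: logged in main at line 36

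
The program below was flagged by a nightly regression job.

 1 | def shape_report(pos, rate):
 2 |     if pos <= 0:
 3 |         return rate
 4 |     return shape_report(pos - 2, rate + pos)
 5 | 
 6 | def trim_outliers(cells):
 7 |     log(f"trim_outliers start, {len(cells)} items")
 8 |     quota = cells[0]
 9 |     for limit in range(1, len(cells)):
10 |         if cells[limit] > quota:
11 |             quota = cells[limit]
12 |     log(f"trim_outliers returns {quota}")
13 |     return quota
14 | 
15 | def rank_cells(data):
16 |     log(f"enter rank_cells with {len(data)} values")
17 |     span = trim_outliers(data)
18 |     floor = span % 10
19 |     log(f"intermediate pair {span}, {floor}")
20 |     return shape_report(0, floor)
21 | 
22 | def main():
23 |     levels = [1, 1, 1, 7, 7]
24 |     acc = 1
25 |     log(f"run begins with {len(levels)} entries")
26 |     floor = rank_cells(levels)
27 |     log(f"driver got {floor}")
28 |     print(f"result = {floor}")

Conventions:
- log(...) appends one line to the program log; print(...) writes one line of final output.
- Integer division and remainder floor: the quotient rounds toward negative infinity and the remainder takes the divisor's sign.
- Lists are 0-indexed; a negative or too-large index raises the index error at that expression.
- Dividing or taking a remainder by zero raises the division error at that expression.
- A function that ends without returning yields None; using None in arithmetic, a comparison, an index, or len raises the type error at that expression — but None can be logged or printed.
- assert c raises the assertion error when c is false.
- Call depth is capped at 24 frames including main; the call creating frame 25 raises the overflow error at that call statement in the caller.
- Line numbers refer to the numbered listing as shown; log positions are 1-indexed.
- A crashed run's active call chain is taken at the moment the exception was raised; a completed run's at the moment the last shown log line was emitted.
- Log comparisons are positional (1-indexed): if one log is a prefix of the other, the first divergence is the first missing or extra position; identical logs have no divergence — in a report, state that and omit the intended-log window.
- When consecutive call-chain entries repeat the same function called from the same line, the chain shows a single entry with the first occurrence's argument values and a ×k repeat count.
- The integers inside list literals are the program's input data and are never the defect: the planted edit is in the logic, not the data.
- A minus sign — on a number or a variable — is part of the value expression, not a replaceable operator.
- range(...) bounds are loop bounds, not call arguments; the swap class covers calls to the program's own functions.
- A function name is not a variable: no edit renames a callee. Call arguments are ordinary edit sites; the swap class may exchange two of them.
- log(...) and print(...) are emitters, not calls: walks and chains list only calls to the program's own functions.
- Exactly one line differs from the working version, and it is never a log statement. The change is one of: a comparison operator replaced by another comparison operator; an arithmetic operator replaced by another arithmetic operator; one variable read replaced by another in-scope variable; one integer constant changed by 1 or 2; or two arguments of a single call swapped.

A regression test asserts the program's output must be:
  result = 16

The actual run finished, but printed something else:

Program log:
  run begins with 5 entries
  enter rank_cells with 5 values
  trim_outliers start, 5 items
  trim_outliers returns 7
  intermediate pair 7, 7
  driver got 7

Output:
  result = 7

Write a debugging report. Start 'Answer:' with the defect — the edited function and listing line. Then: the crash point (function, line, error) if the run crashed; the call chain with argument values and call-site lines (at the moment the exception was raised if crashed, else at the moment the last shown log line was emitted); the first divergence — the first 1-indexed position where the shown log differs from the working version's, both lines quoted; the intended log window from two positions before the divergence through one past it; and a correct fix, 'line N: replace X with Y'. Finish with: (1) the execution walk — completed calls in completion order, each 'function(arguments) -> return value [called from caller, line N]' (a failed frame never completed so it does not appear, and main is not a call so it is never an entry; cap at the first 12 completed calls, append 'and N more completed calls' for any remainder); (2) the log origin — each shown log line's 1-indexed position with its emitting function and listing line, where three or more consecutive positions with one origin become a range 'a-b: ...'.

Answer: the defect is in rank_cells at line 20.
Core observation: Log line 6 is where behavior first shows: 'driver got 7' appears instead of 'driver got 16'.
Call chain: main.
First divergence: position 6 — shown 'driver got 7', intended 'driver got 16'.
Intended log window:
  4: trim_outliers returns 7
  5: intermediate pair 7, 7
  6: driver got 16
Execution walk:
  trim_outliers([1, 1, 1, 7, 7]) -> 7  [called from rank_cells, line 17]
  shape_report(0, 7) -> 7  [called from rank_cells, line 20]
  rank_cells([1, 1, 1, 7, 7]) -> 7  [called from main, line 26]
Log line origins:
  1: emitted by main (line 25)
  2: emitted by rank_cells (line 16)
  3: emitted by trim_outliers (line 7)
  4: emitted by trim_outliers (line 12)
  5: emitted by rank_cells (line 19)
  6: emitted by main (line 27)
A correct fix: line 20: replace `shape_report(0, floor)` with `shape_report(floor, 0)`.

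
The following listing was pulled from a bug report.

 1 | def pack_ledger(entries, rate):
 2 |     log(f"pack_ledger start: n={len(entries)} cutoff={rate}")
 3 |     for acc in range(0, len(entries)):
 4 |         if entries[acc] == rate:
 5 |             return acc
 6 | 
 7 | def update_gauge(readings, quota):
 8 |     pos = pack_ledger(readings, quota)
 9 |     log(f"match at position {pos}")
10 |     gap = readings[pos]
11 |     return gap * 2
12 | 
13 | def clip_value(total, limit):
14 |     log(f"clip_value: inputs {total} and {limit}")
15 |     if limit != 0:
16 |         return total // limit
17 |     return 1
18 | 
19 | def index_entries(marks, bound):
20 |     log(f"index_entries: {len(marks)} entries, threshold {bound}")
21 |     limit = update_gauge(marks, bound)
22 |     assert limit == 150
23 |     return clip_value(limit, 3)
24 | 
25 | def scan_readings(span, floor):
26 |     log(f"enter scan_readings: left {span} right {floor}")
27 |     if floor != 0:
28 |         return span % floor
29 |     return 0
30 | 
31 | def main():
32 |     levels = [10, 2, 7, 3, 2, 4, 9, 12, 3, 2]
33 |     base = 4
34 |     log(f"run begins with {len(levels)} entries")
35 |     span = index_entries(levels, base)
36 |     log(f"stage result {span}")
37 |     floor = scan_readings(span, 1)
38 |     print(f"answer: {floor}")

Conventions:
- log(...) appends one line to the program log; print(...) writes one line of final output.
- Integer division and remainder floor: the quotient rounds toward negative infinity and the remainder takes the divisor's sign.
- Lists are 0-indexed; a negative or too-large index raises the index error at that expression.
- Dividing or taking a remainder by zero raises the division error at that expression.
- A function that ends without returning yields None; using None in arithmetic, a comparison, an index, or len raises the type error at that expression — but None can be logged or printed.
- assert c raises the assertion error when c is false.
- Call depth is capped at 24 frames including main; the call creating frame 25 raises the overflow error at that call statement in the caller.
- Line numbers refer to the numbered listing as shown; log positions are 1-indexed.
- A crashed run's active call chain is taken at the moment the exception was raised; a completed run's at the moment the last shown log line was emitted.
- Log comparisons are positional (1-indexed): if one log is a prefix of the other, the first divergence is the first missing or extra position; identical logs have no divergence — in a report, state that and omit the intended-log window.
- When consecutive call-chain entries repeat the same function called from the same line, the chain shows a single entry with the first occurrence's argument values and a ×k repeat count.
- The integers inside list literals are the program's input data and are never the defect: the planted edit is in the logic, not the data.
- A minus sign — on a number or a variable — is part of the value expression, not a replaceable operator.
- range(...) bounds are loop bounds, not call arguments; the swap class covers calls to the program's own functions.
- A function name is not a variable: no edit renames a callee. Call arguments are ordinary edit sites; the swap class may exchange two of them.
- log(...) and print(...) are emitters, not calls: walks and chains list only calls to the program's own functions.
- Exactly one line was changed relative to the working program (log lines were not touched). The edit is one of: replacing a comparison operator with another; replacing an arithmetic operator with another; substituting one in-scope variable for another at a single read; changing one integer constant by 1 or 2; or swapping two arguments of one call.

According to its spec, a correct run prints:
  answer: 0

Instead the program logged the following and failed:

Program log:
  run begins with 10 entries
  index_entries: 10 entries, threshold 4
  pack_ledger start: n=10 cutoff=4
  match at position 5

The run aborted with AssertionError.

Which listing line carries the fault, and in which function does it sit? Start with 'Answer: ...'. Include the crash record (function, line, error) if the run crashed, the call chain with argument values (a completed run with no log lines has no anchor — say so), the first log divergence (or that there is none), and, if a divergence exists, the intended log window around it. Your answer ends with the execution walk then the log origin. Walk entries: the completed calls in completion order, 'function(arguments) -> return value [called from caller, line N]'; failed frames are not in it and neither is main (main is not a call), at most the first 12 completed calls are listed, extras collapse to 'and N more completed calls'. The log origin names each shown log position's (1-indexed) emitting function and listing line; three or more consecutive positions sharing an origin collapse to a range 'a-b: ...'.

Answer: the defect is in index_entries at line 22.
Key fact: After 4 matching log lines the faulty run goes silent, while the working version continues with 'clip_value: inputs 8 and 3'.
Crash: index_entries, line 22, AssertionError.
Call chain: main -> index_entries([10, 2, 7, 3, 2, 4, 9, 12, 3, 2], 4) (called at line 35).
First divergence: position 5; the shown log stops at 4 lines while the working version next logs 'clip_value: inputs 8 and 3'.
Intended log window:
  3: pack_ledger start: n=10 cutoff=4
  4: match at position 5
  5: clip_value: inputs 8 and 3
  6: stage result 2
Execution walk:
  pack_ledger([10, 2, 7, 3, 2, 4, 9, 12, 3, 2], 4) -> 5  [called from update_gauge, line 8]
  update_gauge([10, 2, 7, 3, 2, 4, 9, 12, 3, 2], 4) -> 8  [called from index_entries, line 21]
Log line origins:
  1: from main, line 34
  2: from index_entries, line 20
  3: from pack_ledger, line 2
  4: from update_gauge, line 9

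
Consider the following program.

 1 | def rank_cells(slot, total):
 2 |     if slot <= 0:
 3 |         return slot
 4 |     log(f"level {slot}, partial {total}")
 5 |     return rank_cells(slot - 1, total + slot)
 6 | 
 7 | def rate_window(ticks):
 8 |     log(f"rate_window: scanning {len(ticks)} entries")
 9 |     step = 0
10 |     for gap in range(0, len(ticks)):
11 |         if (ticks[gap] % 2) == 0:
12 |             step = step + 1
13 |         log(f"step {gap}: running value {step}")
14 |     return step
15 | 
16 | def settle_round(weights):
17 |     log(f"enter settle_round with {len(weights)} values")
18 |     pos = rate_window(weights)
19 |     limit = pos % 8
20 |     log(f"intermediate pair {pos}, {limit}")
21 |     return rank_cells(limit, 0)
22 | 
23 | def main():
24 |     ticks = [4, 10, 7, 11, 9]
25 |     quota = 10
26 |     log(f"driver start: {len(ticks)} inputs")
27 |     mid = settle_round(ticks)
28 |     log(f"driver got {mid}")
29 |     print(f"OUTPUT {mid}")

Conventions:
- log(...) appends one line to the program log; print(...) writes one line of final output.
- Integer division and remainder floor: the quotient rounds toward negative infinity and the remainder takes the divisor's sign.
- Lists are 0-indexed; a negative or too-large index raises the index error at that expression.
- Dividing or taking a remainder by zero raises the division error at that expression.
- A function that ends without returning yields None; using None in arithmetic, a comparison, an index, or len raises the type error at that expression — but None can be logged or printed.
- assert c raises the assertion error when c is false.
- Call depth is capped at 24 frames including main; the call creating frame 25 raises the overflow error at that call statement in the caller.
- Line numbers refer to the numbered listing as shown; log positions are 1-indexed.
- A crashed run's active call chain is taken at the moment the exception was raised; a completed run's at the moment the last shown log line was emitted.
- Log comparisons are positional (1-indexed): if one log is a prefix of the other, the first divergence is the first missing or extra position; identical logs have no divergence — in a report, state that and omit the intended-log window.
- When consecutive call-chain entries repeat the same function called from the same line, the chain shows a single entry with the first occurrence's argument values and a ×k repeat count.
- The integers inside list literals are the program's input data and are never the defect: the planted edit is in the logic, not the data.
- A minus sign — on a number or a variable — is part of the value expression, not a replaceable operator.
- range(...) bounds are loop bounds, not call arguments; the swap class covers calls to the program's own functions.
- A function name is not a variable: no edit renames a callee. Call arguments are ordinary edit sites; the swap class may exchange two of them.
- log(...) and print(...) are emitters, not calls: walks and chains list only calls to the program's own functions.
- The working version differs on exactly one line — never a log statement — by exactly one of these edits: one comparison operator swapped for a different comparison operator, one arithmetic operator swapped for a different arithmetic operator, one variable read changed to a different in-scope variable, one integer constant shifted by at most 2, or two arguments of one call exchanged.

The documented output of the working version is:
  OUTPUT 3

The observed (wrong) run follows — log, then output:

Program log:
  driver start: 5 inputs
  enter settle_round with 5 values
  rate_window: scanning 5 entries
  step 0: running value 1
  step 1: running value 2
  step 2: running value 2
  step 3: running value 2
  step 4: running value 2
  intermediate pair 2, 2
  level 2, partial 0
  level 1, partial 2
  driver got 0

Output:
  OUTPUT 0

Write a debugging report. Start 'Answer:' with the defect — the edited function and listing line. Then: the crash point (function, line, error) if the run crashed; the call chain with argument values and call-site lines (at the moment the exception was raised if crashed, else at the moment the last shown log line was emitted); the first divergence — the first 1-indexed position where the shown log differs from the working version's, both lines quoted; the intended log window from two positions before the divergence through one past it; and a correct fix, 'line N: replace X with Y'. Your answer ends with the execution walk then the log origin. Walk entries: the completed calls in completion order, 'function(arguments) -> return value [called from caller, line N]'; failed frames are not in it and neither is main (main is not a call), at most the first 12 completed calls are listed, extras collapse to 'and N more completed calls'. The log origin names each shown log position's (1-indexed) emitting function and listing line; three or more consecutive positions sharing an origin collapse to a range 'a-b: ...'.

Answer: the defect is in rank_cells at line 3.
Key fact: The earliest visible damage is log position 12 — 'driver got 0' rather than the intended 'driver got 3'.
Call chain: main.
First divergence: position 12; shown 'driver got 0' vs intended 'driver got 3'.
Intended log window:
  10: level 2, partial 0
  11: level 1, partial 2
  12: driver got 3
Execution walk:
  rate_window([4, 10, 7, 11, 9]) -> 2  [called from settle_round, line 18]
  rank_cells(0, 3) -> 0  [called from rank_cells, line 5]
  rank_cells(1, 2) -> 0  [called from rank_cells, line 5]
  rank_cells(2, 0) -> 0  [called from settle_round, line 21]
  settle_round([4, 10, 7, 11, 9]) -> 0  [called from main, line 27]
Log origins:
  1 — main, line 26
  2 — settle_round, line 17
  3 — rate_window, line 8
  4-8 — rate_window, line 13
  9 — settle_round, line 20
  10 — rank_cells, line 4
  11 — rank_cells, line 4
  12 — main, line 28
A correct fix: line 3: replace `slot` with `total`.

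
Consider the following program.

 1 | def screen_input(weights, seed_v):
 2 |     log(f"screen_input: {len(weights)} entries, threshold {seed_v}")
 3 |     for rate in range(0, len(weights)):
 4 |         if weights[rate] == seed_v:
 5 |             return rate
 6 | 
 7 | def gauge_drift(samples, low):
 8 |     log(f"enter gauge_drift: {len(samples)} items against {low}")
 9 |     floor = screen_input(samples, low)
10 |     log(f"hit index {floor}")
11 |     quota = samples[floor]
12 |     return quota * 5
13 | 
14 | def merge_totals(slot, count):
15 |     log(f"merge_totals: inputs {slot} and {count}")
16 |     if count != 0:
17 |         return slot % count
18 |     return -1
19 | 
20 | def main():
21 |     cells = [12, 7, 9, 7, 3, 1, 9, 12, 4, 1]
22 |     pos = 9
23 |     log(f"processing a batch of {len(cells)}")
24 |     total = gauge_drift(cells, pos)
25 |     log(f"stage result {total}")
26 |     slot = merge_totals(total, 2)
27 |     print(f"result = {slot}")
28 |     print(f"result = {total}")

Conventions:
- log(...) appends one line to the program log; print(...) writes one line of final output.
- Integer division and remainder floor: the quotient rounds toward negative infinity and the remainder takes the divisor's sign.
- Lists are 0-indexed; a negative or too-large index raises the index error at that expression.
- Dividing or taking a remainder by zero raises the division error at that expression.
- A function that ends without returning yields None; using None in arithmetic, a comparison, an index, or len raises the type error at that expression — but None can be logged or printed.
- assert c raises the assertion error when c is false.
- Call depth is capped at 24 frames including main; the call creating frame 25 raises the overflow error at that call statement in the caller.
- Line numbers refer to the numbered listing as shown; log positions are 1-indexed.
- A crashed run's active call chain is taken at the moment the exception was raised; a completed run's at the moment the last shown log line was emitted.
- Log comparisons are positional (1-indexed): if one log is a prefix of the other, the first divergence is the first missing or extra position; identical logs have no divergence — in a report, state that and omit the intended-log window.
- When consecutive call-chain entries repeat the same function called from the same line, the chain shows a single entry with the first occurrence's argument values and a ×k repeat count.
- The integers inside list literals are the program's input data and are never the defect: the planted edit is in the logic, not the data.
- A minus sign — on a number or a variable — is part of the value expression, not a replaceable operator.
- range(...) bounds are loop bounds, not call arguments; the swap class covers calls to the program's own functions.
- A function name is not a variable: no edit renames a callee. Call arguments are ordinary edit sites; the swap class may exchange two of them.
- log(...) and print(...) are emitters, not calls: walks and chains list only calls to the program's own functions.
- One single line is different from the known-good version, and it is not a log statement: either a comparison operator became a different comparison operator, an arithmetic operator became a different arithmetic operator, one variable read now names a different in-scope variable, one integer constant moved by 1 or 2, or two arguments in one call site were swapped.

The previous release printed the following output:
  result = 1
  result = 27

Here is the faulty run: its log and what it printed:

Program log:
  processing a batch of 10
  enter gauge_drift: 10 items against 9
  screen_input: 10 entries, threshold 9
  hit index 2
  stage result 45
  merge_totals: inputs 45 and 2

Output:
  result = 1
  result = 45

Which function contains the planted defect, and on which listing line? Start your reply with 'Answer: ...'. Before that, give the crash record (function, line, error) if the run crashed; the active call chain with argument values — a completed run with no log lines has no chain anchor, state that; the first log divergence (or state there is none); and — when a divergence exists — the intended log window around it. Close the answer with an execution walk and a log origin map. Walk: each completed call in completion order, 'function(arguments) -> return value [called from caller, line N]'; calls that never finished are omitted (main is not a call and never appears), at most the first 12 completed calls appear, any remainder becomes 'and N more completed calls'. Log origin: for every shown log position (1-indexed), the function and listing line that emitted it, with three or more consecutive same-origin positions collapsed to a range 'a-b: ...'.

Answer: the defect is in gauge_drift at line 12.
The tell: Everything matches until log position 5, which reads 'stage result 45' in place of 'stage result 27'.
Call chain: main -> merge_totals(45, 2) (called at line 26).
First divergence: position 5; shown 'stage result 45' vs intended 'stage result 27'.
Intended log window:
  3: screen_input: 10 entries, threshold 9
  4: hit index 2
  5: stage result 27
  6: merge_totals: inputs 27 and 2
Execution walk:
  screen_input([12, 7, 9, 7, 3, 1, 9, 12, 4, 1], 9) -> 2  [called from gauge_drift, line 9]
  gauge_drift([12, 7, 9, 7, 3, 1, 9, 12, 4, 1], 9) -> 45  [called from main, line 24]
  merge_totals(45, 2) -> 1  [called from main, line 26]
Log origin:
  1 — main, line 23
  2 — gauge_drift, line 8
  3 — screen_input, line 2
  4 — gauge_drift, line 10
  5 — main, line 25
  6 — merge_totals, line 15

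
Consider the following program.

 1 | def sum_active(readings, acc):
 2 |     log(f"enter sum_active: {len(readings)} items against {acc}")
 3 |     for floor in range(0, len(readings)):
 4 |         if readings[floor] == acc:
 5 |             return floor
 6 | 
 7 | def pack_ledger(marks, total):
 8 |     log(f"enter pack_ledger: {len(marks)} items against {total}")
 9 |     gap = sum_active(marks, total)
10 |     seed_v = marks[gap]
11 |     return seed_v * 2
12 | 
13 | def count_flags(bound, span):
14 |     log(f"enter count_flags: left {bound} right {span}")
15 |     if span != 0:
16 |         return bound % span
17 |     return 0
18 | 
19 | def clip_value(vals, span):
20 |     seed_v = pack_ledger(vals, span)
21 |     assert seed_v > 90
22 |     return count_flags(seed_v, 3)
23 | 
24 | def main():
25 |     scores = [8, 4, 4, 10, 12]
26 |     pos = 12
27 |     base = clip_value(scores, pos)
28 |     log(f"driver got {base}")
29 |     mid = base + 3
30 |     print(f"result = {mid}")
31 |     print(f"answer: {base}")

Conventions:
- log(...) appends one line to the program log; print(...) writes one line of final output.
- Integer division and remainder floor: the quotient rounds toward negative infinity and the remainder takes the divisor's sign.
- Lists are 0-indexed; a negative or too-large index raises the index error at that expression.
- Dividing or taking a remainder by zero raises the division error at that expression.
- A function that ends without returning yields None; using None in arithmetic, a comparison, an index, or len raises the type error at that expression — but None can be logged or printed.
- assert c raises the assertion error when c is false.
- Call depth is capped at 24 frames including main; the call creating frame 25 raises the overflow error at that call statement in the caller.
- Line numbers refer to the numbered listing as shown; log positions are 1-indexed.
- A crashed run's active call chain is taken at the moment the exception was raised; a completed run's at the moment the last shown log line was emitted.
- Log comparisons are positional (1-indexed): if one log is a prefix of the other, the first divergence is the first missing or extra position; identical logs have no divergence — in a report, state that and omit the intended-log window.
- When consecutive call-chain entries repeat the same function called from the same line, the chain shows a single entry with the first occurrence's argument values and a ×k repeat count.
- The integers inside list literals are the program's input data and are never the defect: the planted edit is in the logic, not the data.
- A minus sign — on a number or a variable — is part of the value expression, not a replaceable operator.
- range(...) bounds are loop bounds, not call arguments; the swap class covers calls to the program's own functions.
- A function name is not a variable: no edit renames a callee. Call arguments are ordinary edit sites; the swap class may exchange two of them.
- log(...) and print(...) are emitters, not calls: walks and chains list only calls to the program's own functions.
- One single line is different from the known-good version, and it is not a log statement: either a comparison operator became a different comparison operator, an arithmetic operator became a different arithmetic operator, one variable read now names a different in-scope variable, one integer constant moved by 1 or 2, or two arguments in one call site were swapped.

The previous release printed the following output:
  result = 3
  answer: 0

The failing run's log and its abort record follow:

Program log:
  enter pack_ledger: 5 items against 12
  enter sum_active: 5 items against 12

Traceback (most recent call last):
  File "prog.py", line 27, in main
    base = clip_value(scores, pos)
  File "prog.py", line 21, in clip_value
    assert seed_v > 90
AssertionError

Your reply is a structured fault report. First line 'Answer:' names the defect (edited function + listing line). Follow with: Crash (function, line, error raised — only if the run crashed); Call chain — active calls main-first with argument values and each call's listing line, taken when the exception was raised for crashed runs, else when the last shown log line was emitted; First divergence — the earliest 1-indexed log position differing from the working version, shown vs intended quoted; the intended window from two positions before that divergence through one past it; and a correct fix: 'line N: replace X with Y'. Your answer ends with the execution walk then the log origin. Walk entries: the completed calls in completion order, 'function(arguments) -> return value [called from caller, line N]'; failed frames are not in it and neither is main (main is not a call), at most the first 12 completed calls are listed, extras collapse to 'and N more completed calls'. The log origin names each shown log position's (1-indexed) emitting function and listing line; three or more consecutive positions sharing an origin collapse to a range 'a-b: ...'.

Answer: the defect is in clip_value at line 21.
The tell: The shown log is a 2-line prefix of the intended one, whose next entry is 'enter count_flags: left 24 right 3'.
Crash: clip_value, line 21, AssertionError.
Call chain: main -> clip_value([8, 4, 4, 10, 12], 12) (called at line 27).
First divergence: position 3 — after 2 matching lines the faulty run goes silent; intended next line 'enter count_flags: left 24 right 3'.
Intended log window:
  1: enter pack_ledger: 5 items against 12
  2: enter sum_active: 5 items against 12
  3: enter count_flags: left 24 right 3
  4: driver got 0
Execution walk:
  sum_active([8, 4, 4, 10, 12], 12) -> 4  [called from pack_ledger, line 9]
  pack_ledger([8, 4, 4, 10, 12], 12) -> 24  [called from clip_value, line 20]
Log line origins:
  1 — pack_ledger, line 8
  2 — sum_active, line 2
A correct fix: line 21: replace `>` with `<=`.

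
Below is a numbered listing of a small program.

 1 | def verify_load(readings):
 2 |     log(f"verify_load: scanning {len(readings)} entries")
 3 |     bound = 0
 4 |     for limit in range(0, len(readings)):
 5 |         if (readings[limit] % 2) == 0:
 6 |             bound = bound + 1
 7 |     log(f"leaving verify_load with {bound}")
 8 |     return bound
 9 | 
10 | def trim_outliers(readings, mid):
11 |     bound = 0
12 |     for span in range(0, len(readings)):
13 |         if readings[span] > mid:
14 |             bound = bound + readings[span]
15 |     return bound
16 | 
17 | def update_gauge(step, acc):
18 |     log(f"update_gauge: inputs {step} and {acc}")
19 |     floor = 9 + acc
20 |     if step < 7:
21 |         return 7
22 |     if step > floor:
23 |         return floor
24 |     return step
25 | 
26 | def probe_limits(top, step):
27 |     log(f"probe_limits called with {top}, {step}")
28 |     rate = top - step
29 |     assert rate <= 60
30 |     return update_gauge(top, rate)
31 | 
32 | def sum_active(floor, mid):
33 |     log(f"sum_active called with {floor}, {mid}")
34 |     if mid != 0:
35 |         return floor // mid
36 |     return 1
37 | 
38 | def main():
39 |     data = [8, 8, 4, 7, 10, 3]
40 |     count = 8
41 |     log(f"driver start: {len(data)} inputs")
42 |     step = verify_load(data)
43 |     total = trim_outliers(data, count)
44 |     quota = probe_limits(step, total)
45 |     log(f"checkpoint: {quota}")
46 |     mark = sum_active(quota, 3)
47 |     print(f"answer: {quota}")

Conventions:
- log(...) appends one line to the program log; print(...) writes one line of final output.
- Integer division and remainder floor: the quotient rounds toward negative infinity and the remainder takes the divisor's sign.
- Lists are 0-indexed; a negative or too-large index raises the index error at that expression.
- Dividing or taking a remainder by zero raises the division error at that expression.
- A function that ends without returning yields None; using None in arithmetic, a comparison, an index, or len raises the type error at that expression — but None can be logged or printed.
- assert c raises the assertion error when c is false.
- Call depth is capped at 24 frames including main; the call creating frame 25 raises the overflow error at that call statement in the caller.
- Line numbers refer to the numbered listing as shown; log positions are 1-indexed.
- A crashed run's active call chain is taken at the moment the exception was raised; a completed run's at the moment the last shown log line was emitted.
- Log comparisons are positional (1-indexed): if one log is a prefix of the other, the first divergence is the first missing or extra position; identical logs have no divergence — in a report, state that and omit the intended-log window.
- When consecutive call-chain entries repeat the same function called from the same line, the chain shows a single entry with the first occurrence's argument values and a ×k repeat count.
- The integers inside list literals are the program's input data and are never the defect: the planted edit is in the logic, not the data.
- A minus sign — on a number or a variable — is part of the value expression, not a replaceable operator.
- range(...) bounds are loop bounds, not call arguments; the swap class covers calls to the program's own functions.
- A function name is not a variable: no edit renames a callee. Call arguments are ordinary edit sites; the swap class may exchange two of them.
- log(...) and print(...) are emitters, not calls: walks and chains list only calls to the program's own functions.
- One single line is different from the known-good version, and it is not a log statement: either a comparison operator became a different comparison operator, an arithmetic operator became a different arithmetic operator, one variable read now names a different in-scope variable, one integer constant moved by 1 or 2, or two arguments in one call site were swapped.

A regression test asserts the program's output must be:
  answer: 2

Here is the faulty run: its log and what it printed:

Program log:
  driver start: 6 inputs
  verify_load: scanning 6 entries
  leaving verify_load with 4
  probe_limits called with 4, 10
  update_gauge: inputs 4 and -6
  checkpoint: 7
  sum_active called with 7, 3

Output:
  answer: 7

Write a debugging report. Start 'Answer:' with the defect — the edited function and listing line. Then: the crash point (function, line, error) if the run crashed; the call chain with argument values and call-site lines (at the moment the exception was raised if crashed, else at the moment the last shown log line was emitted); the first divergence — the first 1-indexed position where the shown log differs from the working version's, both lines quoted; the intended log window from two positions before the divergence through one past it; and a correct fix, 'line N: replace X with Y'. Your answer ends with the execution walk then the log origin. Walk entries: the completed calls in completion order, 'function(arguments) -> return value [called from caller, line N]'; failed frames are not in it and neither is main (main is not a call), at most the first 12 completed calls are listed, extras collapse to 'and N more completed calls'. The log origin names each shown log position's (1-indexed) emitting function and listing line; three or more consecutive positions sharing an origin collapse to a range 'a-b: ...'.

Answer: the defect is in main at line 47.
Key observation: Nothing in the log betrays the bug — only the output does.
Call chain: main -> sum_active(7, 3) (called at line 46).
First divergence: none; the two logs match at every position.
Execution walk:
  verify_load([8, 8, 4, 7, 10, 3]) -> 4  [called from main, line 42]
  trim_outliers([8, 8, 4, 7, 10, 3], 8) -> 10  [called from main, line 43]
  update_gauge(4, -6) -> 7  [called from probe_limits, line 30]
  probe_limits(4, 10) -> 7  [called from main, line 44]
  sum_active(7, 3) -> 2  [called from main, line 46]
Origin of each log line:
  1: from main, line 41
  2: from verify_load, line 2
  3: from verify_load, line 7
  4: from probe_limits, line 27
  5: from update_gauge, line 18
  6: from main, line 45
  7: from sum_active, line 33
A correct fix: line 47: replace `quota` with `mark`.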